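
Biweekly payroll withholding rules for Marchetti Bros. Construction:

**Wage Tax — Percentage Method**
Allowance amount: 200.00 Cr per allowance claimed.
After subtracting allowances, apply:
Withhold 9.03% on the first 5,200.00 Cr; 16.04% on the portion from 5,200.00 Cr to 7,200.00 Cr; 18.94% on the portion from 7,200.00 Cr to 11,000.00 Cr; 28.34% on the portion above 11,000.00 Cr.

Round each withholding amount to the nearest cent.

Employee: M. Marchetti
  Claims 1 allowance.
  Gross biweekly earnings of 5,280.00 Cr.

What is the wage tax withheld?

458.72 Cr

Wage Tax: taxable = 5,280.00 Cr − 1×200.00 Cr = 5,080.00 Cr
  9.03% × 5,080.00 Cr = 458.72 Cr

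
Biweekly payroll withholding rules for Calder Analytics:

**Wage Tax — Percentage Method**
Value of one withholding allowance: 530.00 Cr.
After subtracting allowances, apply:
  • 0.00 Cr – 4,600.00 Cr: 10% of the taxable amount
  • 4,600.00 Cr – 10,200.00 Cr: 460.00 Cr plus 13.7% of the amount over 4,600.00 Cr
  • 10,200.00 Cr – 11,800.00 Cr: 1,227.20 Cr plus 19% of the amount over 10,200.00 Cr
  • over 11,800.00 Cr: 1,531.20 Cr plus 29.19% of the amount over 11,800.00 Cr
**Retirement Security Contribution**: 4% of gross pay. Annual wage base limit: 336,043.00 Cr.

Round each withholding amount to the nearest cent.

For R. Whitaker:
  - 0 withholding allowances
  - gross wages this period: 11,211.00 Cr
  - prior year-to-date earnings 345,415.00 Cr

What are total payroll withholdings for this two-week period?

Wage Tax: taxable = 11,211.00 Cr
  1,227.20 Cr + 19% × (11,211.00 Cr − 10,200.00 Cr) = 1,227.20 Cr + 19% × 1,011.00 Cr = 1,419.29 Cr
Retirement Security Contribution: YTD 345,415.00 Cr ≥ cap 336,043.00 Cr → 0.00 Cr
Total: 1,419.29 Cr + 0.00 Cr = 1,419.29 Cr

1,419.29 Cr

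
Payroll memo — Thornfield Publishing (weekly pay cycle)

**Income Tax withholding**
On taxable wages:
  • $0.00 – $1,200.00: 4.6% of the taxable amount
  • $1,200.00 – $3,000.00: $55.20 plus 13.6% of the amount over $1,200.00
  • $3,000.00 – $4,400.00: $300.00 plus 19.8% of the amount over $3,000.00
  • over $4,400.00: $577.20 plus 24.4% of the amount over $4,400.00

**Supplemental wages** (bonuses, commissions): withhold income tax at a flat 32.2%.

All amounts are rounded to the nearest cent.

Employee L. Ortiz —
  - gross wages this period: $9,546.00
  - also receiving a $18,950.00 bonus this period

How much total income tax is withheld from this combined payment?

Income Tax: taxable = $9,546.00
  $577.20 + 24.4% × ($9,546.00 − $4,400.00) = $577.20 + 24.4% × $5,146.00 = $1,832.82
Supplemental (32.2% flat on bonus): 32.2% × $18,950.00 = $6,101.90
Total income tax: $1,832.82 + $6,101.90 = $7,934.72

$7,934.72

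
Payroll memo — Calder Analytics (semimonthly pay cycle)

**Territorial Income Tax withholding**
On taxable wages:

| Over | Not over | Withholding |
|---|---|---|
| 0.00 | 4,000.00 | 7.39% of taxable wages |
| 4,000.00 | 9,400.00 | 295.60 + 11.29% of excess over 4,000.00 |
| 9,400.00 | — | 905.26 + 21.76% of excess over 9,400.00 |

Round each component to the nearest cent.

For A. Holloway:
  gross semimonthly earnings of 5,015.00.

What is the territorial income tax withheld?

Territorial Income Tax: taxable = 5,015.00
  295.60 + 11.29% × (5,015.00 − 4,000.00) = 295.60 + 11.29% × 1,015.00 = 410.19

410.19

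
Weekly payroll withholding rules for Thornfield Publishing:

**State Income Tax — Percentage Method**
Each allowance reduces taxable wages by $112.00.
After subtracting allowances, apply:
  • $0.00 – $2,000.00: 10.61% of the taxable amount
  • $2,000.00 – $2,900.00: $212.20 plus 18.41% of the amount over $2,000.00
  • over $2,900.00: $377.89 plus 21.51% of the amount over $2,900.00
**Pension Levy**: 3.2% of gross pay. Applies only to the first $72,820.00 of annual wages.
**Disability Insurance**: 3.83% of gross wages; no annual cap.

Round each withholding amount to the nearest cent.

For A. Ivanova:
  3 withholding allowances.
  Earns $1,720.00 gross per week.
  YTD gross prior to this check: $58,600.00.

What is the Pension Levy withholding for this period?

$55.04

Pension Levy: 3.2% × $1,720.00 = $55.04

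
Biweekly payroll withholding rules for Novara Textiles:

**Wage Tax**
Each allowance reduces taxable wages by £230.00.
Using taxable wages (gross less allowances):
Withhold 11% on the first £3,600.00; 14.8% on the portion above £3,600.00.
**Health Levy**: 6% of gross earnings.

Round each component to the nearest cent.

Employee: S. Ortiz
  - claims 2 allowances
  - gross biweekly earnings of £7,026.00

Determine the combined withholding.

£1,256.53

Wage Tax: taxable = £7,026.00 − 2×£230.00 = £6,566.00
  £396.00 + 14.8% × (£6,566.00 − £3,600.00) = £396.00 + 14.8% × £2,966.00 = £834.97
Health Levy: 6% × £7,026.00 = £421.56
Total: £834.97 + £421.56 = £1,256.53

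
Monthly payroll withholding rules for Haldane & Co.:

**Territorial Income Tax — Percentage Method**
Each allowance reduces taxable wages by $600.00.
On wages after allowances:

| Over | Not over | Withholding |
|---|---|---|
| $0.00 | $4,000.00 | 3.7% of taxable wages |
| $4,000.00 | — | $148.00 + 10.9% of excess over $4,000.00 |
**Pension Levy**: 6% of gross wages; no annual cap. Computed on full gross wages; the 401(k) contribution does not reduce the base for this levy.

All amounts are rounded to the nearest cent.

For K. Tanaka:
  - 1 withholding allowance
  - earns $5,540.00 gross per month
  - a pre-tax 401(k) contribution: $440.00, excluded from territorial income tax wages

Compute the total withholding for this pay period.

Territorial Income Tax: taxable = $5,540.00 − $440.00 − 1×$600.00 = $4,500.00
  $148.00 + 10.9% × ($4,500.00 − $4,000.00) = $148.00 + 10.9% × $500.00 = $202.50
Pension Levy: 6% × $5,540.00 = $332.40
Total: $202.50 + $332.40 = $534.90

$534.90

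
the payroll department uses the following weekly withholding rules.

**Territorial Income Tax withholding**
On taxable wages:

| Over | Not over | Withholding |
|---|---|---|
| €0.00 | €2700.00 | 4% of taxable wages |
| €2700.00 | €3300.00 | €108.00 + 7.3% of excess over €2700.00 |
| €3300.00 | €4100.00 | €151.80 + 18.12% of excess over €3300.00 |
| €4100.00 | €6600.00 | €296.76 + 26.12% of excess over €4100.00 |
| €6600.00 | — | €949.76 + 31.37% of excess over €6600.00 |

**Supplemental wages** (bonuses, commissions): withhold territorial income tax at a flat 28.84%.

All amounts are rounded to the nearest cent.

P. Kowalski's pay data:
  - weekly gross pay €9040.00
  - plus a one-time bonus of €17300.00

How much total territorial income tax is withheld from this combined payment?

Territorial Income Tax: taxable = €9040.00
  €949.76 + 31.37% × (€9040.00 − €6600.00) = €949.76 + 31.37% × €2440.00 = €1715.19
Supplemental (28.84% flat on bonus): 28.84% × €17300.00 = €4989.32
Total territorial income tax: €1715.19 + €4989.32 = €6704.51

€6704.51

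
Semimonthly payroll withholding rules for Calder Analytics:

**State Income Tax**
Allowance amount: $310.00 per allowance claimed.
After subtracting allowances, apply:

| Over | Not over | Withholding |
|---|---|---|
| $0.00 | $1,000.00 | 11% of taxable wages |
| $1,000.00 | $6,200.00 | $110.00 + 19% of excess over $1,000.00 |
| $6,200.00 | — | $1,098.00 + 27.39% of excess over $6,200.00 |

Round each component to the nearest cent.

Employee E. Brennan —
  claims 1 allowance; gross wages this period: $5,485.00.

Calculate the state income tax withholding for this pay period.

$903.25

State Income Tax: taxable = $5,485.00 − 1×$310.00 = $5,175.00
  $110.00 + 19% × ($5,175.00 − $1,000.00) = $110.00 + 19% × $4,175.00 = $903.25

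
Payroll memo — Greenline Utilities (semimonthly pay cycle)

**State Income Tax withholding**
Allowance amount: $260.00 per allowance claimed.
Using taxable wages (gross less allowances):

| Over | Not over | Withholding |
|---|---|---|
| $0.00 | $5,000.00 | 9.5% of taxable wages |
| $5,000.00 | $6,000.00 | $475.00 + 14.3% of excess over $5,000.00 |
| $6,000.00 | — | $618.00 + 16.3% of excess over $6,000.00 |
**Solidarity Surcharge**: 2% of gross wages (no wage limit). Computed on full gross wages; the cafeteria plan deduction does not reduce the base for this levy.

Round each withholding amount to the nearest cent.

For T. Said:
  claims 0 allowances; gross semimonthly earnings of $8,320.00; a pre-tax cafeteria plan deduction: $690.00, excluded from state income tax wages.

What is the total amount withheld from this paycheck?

State Income Tax: taxable = $8,320.00 − $690.00 = $7,630.00
  $618.00 + 16.3% × ($7,630.00 − $6,000.00) = $618.00 + 16.3% × $1,630.00 = $883.69
Solidarity Surcharge: 2% × $8,320.00 = $166.40
Total: $883.69 + $166.40 = $1,050.09

$1,050.09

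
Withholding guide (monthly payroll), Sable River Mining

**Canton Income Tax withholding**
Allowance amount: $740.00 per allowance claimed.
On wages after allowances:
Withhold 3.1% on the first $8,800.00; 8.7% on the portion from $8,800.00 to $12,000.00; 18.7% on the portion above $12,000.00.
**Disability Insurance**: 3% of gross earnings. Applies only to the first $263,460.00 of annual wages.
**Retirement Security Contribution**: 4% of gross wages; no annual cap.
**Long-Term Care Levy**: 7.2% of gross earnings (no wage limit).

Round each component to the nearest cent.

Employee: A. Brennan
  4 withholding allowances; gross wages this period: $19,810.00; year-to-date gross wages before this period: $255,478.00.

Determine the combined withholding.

$3,916.33

Canton Income Tax: taxable = $19,810.00 − 4×$740.00 = $16,850.00
  $551.20 + 18.7% × ($16,850.00 − $12,000.00) = $551.20 + 18.7% × $4,850.00 = $1,458.15
Disability Insurance: cap $263,460.00 − YTD $255,478.00 = $7,982.00 subject; 3% × $7,982.00 = $239.46
Retirement Security Contribution: 4% × $19,810.00 = $792.40
Long-Term Care Levy: 7.2% × $19,810.00 = $1,426.32
Total: $1,458.15 + $239.46 + $792.40 + $1,426.32 = $3,916.33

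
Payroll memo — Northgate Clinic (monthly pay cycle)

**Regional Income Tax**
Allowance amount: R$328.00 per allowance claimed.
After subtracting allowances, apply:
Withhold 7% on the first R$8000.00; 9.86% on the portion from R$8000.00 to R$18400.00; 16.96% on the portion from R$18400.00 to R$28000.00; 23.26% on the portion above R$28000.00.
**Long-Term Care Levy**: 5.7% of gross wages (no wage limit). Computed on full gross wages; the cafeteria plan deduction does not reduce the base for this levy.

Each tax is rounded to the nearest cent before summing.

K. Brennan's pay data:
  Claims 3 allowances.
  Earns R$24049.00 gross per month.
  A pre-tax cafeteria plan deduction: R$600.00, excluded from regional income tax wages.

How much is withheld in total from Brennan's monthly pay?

Regional Income Tax: taxable = R$24049.00 − R$600.00 − 3×R$328.00 = R$22465.00
  R$1585.44 + 16.96% × (R$22465.00 − R$18400.00) = R$1585.44 + 16.96% × R$4065.00 = R$2274.86
Long-Term Care Levy: 5.7% × R$24049.00 = R$1370.79
Total: R$2274.86 + R$1370.79 = R$3645.65

R$3645.65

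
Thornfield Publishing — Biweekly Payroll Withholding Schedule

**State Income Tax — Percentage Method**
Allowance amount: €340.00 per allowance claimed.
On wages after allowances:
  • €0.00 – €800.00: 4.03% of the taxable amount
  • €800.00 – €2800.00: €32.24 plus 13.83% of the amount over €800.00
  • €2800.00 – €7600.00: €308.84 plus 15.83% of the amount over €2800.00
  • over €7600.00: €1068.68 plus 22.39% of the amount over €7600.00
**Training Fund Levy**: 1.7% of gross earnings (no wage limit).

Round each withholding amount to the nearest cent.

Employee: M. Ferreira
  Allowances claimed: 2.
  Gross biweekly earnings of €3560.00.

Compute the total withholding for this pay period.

State Income Tax: taxable = €3560.00 − 2×€340.00 = €2880.00
  €308.84 + 15.83% × (€2880.00 − €2800.00) = €308.84 + 15.83% × €80.00 = €321.50
Training Fund Levy: 1.7% × €3560.00 = €60.52
Total: €321.50 + €60.52 = €382.02

€382.02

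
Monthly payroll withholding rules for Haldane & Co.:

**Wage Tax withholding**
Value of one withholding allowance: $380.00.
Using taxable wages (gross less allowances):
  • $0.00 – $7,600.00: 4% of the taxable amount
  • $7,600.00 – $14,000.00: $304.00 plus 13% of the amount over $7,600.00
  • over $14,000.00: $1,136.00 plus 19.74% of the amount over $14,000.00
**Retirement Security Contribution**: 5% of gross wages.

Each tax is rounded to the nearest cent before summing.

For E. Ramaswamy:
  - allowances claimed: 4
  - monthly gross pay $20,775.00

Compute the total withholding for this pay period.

$3,212.09

Wage Tax: taxable = $20,775.00 − 4×$380.00 = $19,255.00
  $1,136.00 + 19.74% × ($19,255.00 − $14,000.00) = $1,136.00 + 19.74% × $5,255.00 = $2,173.34
Retirement Security Contribution: 5% × $20,775.00 = $1,038.75
Total: $2,173.34 + $1,038.75 = $3,212.09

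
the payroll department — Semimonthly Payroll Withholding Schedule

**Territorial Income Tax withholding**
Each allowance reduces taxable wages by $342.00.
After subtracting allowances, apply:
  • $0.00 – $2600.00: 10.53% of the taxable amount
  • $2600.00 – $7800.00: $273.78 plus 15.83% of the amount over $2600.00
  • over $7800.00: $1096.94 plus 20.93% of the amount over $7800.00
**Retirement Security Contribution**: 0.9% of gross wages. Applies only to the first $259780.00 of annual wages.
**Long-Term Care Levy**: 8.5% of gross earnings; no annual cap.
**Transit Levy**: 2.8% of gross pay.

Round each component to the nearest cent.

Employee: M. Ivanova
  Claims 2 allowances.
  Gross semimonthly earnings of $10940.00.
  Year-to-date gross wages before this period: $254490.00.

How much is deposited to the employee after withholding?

Territorial Income Tax: taxable = $10940.00 − 2×$342.00 = $10256.00
  $1096.94 + 20.93% × ($10256.00 − $7800.00) = $1096.94 + 20.93% × $2456.00 = $1610.98
Retirement Security Contribution: cap $259780.00 − YTD $254490.00 = $5290.00 subject; 0.9% × $5290.00 = $47.61
Long-Term Care Levy: 8.5% × $10940.00 = $929.90
Transit Levy: 2.8% × $10940.00 = $306.32
Total withheld: $1610.98 + $47.61 + $929.90 + $306.32 = $2894.81
Net pay: $10940.00 − $2894.81 = $8045.19

$8045.19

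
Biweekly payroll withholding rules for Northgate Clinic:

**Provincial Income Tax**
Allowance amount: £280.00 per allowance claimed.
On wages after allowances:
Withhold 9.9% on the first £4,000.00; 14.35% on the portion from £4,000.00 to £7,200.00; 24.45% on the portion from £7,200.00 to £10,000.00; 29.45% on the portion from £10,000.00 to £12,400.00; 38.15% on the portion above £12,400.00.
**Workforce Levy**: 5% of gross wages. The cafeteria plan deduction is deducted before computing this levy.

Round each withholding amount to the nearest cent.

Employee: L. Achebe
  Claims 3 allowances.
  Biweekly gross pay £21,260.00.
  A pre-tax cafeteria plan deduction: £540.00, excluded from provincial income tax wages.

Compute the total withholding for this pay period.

£6,136.22

Provincial Income Tax: taxable = £21,260.00 − £540.00 − 3×£280.00 = £19,880.00
  £2,246.60 + 38.15% × (£19,880.00 − £12,400.00) = £2,246.60 + 38.15% × £7,480.00 = £5,100.22
Workforce Levy: 5% × £20,720.00 = £1,036.00
Total: £5,100.22 + £1,036.00 = £6,136.22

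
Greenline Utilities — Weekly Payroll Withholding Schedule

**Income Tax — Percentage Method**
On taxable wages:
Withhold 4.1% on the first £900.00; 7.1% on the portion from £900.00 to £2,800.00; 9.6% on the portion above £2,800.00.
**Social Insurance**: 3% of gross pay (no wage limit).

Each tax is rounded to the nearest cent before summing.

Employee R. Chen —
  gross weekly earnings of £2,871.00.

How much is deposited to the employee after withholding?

£2,606.25

Income Tax: taxable = £2,871.00
  £171.80 + 9.6% × (£2,871.00 − £2,800.00) = £171.80 + 9.6% × £71.00 = £178.62
Social Insurance: 3% × £2,871.00 = £86.13
Total withheld: £178.62 + £86.13 = £264.75
Net pay: £2,871.00 − £264.75 = £2,606.25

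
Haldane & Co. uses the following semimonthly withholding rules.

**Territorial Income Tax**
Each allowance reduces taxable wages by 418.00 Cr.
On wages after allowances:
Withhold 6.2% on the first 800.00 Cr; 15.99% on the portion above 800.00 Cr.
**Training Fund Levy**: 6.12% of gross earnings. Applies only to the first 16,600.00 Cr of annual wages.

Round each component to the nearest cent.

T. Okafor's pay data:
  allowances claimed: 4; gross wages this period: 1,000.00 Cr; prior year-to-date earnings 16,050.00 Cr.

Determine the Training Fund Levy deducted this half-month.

Training Fund Levy: cap 16,600.00 Cr − YTD 16,050.00 Cr = 550.00 Cr subject; 6.12% × 550.00 Cr = 33.66 Cr

33.66 Cr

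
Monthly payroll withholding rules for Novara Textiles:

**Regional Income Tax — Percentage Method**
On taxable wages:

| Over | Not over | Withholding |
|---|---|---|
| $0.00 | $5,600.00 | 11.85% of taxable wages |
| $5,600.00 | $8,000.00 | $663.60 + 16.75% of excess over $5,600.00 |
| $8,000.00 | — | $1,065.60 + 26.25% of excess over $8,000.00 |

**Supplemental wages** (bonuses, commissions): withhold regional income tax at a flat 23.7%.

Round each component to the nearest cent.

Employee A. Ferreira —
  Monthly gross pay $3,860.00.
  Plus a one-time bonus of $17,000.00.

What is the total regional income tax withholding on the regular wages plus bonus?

$4,486.41

Regional Income Tax: taxable = $3,860.00
  11.85% × $3,860.00 = $457.41
Supplemental (23.7% flat on bonus): 23.7% × $17,000.00 = $4,029.00
Total regional income tax: $457.41 + $4,029.00 = $4,486.41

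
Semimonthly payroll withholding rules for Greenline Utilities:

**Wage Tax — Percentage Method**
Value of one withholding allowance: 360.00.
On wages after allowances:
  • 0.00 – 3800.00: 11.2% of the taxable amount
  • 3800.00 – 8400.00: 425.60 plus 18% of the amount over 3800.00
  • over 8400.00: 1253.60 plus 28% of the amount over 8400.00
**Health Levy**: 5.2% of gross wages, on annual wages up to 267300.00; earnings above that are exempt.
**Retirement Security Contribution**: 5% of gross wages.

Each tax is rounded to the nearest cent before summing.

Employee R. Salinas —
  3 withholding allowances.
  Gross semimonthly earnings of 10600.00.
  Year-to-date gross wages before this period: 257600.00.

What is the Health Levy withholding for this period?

Health Levy: cap 267300.00 − YTD 257600.00 = 9700.00 subject; 5.2% × 9700.00 = 504.40

504.40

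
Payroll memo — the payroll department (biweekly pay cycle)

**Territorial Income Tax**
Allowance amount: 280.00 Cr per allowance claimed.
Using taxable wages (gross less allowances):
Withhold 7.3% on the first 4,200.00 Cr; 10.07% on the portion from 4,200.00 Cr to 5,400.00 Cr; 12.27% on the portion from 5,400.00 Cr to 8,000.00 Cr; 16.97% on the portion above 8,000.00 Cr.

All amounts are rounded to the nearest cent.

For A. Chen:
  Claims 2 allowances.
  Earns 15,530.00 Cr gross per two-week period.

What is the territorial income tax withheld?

Territorial Income Tax: taxable = 15,530.00 Cr − 2×280.00 Cr = 14,970.00 Cr
  746.46 Cr + 16.97% × (14,970.00 Cr − 8,000.00 Cr) = 746.46 Cr + 16.97% × 6,970.00 Cr = 1,929.27 Cr

1,929.27 Cr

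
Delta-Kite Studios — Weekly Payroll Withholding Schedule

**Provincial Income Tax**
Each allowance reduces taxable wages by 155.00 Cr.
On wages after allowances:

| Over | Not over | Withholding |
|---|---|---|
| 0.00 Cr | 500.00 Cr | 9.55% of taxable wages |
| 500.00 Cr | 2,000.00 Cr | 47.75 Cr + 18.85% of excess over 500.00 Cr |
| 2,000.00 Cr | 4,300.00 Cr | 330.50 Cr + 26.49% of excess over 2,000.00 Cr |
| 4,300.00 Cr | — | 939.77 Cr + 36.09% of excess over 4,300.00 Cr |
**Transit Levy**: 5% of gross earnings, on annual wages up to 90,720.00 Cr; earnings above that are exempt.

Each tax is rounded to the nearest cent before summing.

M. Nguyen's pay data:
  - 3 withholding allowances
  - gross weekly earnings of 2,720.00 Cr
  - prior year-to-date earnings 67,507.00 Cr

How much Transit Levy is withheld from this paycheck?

Transit Levy: 5% × 2,720.00 Cr = 136.00 Cr

136.00 Cr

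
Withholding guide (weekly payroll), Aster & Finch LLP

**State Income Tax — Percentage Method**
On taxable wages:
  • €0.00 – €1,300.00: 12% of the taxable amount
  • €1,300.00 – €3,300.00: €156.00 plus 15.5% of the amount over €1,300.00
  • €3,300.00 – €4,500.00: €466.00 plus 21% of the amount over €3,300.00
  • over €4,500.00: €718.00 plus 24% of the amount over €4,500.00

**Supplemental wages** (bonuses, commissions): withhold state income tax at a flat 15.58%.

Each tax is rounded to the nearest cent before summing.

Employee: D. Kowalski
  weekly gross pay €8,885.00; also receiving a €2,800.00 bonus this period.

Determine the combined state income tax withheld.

State Income Tax: taxable = €8,885.00
  €718.00 + 24% × (€8,885.00 − €4,500.00) = €718.00 + 24% × €4,385.00 = €1,770.40
Supplemental (15.58% flat on bonus): 15.58% × €2,800.00 = €436.24
Total state income tax: €1,770.40 + €436.24 = €2,206.64

€2,206.64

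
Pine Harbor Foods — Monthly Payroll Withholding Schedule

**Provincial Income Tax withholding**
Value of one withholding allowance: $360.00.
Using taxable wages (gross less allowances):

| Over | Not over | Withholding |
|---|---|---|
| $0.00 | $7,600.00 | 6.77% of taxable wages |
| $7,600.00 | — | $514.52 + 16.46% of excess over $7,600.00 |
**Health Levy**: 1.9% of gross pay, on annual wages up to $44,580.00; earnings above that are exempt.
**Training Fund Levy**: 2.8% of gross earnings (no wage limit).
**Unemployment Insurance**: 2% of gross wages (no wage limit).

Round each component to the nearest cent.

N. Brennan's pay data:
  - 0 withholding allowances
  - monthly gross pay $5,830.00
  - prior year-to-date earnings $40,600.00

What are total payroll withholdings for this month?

Provincial Income Tax: taxable = $5,830.00
  6.77% × $5,830.00 = $394.69
Health Levy: cap $44,580.00 − YTD $40,600.00 = $3,980.00 subject; 1.9% × $3,980.00 = $75.62
Training Fund Levy: 2.8% × $5,830.00 = $163.24
Unemployment Insurance: 2% × $5,830.00 = $116.60
Total: $394.69 + $75.62 + $163.24 + $116.60 = $750.15

$750.15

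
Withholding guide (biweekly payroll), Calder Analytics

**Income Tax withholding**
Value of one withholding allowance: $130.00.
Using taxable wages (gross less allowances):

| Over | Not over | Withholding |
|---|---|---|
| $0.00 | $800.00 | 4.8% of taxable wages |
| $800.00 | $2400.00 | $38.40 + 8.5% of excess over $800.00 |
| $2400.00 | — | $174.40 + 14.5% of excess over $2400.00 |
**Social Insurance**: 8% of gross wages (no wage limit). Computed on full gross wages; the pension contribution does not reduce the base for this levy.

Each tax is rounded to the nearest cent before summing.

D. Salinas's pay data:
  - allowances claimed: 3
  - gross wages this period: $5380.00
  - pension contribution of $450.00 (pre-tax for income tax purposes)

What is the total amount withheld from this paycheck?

Income Tax: taxable = $5380.00 − $450.00 − 3×$130.00 = $4540.00
  $174.40 + 14.5% × ($4540.00 − $2400.00) = $174.40 + 14.5% × $2140.00 = $484.70
Social Insurance: 8% × $5380.00 = $430.40
Total: $484.70 + $430.40 = $915.10

$915.10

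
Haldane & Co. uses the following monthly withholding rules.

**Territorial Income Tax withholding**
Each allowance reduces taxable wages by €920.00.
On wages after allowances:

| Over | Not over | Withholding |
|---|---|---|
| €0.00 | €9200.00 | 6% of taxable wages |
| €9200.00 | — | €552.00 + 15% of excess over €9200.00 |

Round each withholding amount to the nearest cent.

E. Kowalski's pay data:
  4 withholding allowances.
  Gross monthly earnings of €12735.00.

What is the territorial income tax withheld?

€543.30

Territorial Income Tax: taxable = €12735.00 − 4×€920.00 = €9055.00
  6% × €9055.00 = €543.30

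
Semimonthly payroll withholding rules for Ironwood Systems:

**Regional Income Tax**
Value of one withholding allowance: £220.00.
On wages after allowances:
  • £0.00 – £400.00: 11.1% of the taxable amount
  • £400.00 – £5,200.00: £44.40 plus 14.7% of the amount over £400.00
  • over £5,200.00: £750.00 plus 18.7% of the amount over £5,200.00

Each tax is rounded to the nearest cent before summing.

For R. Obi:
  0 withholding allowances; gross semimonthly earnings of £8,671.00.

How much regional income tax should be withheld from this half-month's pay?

Regional Income Tax: taxable = £8,671.00
  £750.00 + 18.7% × (£8,671.00 − £5,200.00) = £750.00 + 18.7% × £3,471.00 = £1,399.08

£1,399.08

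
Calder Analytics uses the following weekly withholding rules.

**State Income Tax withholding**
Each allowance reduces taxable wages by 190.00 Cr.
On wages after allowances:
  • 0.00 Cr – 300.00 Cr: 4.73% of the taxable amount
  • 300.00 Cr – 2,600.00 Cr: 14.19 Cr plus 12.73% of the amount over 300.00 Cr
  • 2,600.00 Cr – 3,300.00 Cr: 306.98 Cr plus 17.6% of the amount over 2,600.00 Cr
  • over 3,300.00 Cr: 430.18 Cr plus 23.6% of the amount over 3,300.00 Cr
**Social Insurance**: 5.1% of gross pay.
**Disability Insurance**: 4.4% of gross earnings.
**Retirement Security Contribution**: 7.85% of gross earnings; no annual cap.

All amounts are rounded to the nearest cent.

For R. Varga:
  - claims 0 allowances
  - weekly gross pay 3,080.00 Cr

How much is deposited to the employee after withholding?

State Income Tax: taxable = 3,080.00 Cr
  306.98 Cr + 17.6% × (3,080.00 Cr − 2,600.00 Cr) = 306.98 Cr + 17.6% × 480.00 Cr = 391.46 Cr
Social Insurance: 5.1% × 3,080.00 Cr = 157.08 Cr
Disability Insurance: 4.4% × 3,080.00 Cr = 135.52 Cr
Retirement Security Contribution: 7.85% × 3,080.00 Cr = 241.78 Cr
Total withheld: 391.46 Cr + 157.08 Cr + 135.52 Cr + 241.78 Cr = 925.84 Cr
Net pay: 3,080.00 Cr − 925.84 Cr = 2,154.16 Cr

2,154.16 Cr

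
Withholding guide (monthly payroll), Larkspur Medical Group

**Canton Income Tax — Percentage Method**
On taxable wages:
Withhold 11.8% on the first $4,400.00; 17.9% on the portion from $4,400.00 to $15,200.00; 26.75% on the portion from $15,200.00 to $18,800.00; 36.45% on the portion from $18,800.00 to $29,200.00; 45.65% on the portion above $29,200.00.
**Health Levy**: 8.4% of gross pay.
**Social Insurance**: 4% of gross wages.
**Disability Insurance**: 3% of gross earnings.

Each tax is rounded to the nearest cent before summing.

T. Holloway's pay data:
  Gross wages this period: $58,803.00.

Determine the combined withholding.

$29,775.63

Canton Income Tax: taxable = $58,803.00
  $7,206.20 + 45.65% × ($58,803.00 − $29,200.00) = $7,206.20 + 45.65% × $29,603.00 = $20,719.97
Health Levy: 8.4% × $58,803.00 = $4,939.45
Social Insurance: 4% × $58,803.00 = $2,352.12
Disability Insurance: 3% × $58,803.00 = $1,764.09
Total: $20,719.97 + $4,939.45 + $2,352.12 + $1,764.09 = $29,775.63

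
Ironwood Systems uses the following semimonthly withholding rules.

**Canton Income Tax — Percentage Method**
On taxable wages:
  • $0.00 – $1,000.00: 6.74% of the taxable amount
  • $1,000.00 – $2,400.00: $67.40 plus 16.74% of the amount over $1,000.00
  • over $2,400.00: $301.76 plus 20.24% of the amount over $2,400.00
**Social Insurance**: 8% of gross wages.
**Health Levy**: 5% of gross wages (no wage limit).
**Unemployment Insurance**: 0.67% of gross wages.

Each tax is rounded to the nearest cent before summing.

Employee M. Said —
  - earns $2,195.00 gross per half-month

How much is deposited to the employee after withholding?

$1,627.50

Canton Income Tax: taxable = $2,195.00
  $67.40 + 16.74% × ($2,195.00 − $1,000.00) = $67.40 + 16.74% × $1,195.00 = $267.44
Social Insurance: 8% × $2,195.00 = $175.60
Health Levy: 5% × $2,195.00 = $109.75
Unemployment Insurance: 0.67% × $2,195.00 = $14.71
Total withheld: $267.44 + $175.60 + $109.75 + $14.71 = $567.50
Net pay: $2,195.00 − $567.50 = $1,627.50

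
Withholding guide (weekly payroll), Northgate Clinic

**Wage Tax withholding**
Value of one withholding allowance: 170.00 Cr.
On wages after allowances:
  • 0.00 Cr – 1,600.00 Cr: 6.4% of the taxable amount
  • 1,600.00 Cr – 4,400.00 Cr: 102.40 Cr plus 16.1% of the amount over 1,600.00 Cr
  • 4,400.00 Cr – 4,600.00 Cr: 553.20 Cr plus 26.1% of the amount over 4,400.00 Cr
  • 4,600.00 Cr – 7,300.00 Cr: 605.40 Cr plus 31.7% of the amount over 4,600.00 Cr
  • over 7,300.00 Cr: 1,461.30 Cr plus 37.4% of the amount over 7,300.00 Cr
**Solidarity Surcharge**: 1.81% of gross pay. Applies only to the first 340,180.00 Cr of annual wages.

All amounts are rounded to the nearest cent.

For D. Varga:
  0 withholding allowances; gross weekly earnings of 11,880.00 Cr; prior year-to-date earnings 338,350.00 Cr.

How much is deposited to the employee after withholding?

8,672.66 Cr

Wage Tax: taxable = 11,880.00 Cr
  1,461.30 Cr + 37.4% × (11,880.00 Cr − 7,300.00 Cr) = 1,461.30 Cr + 37.4% × 4,580.00 Cr = 3,174.22 Cr
Solidarity Surcharge: cap 340,180.00 Cr − YTD 338,350.00 Cr = 1,830.00 Cr subject; 1.81% × 1,830.00 Cr = 33.12 Cr
Total withheld: 3,174.22 Cr + 33.12 Cr = 3,207.34 Cr
Net pay: 11,880.00 Cr − 3,207.34 Cr = 8,672.66 Cr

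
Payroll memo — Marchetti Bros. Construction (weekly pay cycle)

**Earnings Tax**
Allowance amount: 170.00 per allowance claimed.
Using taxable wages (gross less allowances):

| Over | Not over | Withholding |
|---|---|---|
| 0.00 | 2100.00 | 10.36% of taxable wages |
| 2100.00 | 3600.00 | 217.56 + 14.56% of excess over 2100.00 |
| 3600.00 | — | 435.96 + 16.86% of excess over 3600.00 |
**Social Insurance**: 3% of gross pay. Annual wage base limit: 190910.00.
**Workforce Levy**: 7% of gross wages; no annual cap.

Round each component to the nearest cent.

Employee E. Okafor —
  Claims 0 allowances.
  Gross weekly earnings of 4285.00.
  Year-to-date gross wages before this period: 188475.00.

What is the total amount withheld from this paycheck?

Earnings Tax: taxable = 4285.00
  435.96 + 16.86% × (4285.00 − 3600.00) = 435.96 + 16.86% × 685.00 = 551.45
Social Insurance: cap 190910.00 − YTD 188475.00 = 2435.00 subject; 3% × 2435.00 = 73.05
Workforce Levy: 7% × 4285.00 = 299.95
Total: 551.45 + 73.05 + 299.95 = 924.45

924.45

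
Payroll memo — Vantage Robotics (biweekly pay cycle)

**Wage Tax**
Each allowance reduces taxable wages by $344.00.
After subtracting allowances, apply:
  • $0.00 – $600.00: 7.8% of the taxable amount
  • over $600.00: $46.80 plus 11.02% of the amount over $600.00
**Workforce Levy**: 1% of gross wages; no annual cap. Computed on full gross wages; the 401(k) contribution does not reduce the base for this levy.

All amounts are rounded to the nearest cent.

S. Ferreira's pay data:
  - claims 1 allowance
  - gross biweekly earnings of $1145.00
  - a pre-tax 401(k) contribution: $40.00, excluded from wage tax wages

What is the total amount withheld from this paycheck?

$75.99

Wage Tax: taxable = $1145.00 − $40.00 − 1×$344.00 = $761.00
  $46.80 + 11.02% × ($761.00 − $600.00) = $46.80 + 11.02% × $161.00 = $64.54
Workforce Levy: 1% × $1145.00 = $11.45
Total: $64.54 + $11.45 = $75.99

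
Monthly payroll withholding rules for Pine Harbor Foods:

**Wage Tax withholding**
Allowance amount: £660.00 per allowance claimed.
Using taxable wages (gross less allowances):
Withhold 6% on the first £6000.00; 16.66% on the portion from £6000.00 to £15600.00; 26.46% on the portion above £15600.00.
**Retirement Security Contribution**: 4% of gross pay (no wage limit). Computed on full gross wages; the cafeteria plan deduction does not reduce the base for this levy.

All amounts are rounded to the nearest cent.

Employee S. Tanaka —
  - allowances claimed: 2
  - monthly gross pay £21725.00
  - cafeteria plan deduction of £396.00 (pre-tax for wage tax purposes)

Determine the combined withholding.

Wage Tax: taxable = £21725.00 − £396.00 − 2×£660.00 = £20009.00
  £1959.36 + 26.46% × (£20009.00 − £15600.00) = £1959.36 + 26.46% × £4409.00 = £3125.98
Retirement Security Contribution: 4% × £21725.00 = £869.00
Total: £3125.98 + £869.00 = £3994.98

£3994.98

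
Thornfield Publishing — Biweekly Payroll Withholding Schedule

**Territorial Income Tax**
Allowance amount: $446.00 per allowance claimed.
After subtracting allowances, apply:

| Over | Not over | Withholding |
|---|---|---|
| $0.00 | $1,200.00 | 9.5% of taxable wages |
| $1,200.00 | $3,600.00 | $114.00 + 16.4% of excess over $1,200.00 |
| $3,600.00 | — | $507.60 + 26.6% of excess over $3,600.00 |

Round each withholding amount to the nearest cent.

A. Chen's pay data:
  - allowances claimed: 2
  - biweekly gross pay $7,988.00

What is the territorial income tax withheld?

Territorial Income Tax: taxable = $7,988.00 − 2×$446.00 = $7,096.00
  $507.60 + 26.6% × ($7,096.00 − $3,600.00) = $507.60 + 26.6% × $3,496.00 = $1,437.54

$1,437.54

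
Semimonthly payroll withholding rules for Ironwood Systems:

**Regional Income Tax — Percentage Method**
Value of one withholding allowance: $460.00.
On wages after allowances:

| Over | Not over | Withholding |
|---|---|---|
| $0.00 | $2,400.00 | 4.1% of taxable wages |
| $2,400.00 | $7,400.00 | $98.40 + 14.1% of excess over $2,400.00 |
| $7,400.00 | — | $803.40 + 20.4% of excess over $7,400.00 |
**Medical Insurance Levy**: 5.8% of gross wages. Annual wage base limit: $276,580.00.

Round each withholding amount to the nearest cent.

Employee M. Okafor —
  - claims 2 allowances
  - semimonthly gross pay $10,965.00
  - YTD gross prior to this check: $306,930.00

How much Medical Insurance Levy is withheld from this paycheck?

Medical Insurance Levy: YTD $306,930.00 ≥ cap $276,580.00 → $0.00

$0.00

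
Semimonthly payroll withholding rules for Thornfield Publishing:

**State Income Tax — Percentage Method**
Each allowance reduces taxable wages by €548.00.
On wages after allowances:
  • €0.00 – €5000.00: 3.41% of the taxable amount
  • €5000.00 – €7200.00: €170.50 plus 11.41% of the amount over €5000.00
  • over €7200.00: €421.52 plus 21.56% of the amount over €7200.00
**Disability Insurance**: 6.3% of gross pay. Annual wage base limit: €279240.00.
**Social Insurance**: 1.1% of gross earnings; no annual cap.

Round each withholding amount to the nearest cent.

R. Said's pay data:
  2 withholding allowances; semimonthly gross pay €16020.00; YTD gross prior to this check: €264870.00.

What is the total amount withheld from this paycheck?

State Income Tax: taxable = €16020.00 − 2×€548.00 = €14924.00
  €421.52 + 21.56% × (€14924.00 − €7200.00) = €421.52 + 21.56% × €7724.00 = €2086.81
Disability Insurance: cap €279240.00 − YTD €264870.00 = €14370.00 subject; 6.3% × €14370.00 = €905.31
Social Insurance: 1.1% × €16020.00 = €176.22
Total: €2086.81 + €905.31 + €176.22 = €3168.34

€3168.34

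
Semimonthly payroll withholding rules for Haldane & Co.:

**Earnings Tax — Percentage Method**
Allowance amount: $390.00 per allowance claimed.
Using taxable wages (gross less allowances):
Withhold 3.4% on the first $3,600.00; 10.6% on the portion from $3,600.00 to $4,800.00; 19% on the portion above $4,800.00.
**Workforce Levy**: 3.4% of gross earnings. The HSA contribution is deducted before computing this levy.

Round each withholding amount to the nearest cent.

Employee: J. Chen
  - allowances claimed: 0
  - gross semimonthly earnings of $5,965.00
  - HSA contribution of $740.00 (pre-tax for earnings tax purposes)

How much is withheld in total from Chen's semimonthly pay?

Earnings Tax: taxable = $5,965.00 − $740.00 = $5,225.00
  $249.60 + 19% × ($5,225.00 − $4,800.00) = $249.60 + 19% × $425.00 = $330.35
Workforce Levy: 3.4% × $5,225.00 = $177.65
Total: $330.35 + $177.65 = $508.00

$508.00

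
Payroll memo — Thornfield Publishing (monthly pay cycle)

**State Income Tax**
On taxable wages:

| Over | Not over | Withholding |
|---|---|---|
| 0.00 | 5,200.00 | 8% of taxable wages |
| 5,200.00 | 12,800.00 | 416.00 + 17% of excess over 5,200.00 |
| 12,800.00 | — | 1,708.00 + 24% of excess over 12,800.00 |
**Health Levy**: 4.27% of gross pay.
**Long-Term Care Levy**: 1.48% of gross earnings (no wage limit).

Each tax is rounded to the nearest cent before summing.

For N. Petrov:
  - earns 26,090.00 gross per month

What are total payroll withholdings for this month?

State Income Tax: taxable = 26,090.00
  1,708.00 + 24% × (26,090.00 − 12,800.00) = 1,708.00 + 24% × 13,290.00 = 4,897.60
Health Levy: 4.27% × 26,090.00 = 1,114.04
Long-Term Care Levy: 1.48% × 26,090.00 = 386.13
Total: 4,897.60 + 1,114.04 + 386.13 = 6,397.77

6,397.77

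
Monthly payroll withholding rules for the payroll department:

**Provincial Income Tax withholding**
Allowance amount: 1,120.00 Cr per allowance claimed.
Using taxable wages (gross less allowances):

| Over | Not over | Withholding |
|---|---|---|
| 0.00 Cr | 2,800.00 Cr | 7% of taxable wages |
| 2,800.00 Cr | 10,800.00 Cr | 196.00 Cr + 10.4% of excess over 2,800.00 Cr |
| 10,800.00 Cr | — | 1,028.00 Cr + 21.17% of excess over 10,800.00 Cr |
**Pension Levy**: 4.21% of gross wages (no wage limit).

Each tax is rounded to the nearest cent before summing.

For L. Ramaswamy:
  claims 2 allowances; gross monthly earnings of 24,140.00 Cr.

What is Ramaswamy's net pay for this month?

19,745.84 Cr

Provincial Income Tax: taxable = 24,140.00 Cr − 2×1,120.00 Cr = 21,900.00 Cr
  1,028.00 Cr + 21.17% × (21,900.00 Cr − 10,800.00 Cr) = 1,028.00 Cr + 21.17% × 11,100.00 Cr = 3,377.87 Cr
Pension Levy: 4.21% × 24,140.00 Cr = 1,016.29 Cr
Total withheld: 3,377.87 Cr + 1,016.29 Cr = 4,394.16 Cr
Net pay: 24,140.00 Cr − 4,394.16 Cr = 19,745.84 Cr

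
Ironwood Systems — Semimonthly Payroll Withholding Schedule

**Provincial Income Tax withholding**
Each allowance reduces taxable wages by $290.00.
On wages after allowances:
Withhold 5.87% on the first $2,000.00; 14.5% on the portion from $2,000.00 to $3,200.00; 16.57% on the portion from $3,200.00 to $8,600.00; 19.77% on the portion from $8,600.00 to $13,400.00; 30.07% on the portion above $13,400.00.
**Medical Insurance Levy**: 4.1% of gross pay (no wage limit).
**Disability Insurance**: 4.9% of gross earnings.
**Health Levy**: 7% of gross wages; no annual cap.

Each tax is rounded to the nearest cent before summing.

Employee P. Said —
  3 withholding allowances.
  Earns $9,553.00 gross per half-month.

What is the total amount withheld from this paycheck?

$2,731.07

Provincial Income Tax: taxable = $9,553.00 − 3×$290.00 = $8,683.00
  $1,186.18 + 19.77% × ($8,683.00 − $8,600.00) = $1,186.18 + 19.77% × $83.00 = $1,202.59
Medical Insurance Levy: 4.1% × $9,553.00 = $391.67
Disability Insurance: 4.9% × $9,553.00 = $468.10
Health Levy: 7% × $9,553.00 = $668.71
Total: $1,202.59 + $391.67 + $468.10 + $668.71 = $2,731.07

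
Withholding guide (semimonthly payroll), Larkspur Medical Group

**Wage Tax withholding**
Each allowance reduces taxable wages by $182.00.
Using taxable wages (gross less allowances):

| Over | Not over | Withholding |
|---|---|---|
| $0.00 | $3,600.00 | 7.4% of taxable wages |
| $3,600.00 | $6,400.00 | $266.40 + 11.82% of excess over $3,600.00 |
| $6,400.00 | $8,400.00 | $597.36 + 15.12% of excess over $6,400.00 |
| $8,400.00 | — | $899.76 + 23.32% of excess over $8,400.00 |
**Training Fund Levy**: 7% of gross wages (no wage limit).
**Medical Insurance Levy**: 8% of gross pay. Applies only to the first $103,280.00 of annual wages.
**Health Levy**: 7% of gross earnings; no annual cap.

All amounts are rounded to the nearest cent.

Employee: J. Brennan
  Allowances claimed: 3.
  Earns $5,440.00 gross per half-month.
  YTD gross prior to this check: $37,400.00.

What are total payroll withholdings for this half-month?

$1,616.15

Wage Tax: taxable = $5,440.00 − 3×$182.00 = $4,894.00
  $266.40 + 11.82% × ($4,894.00 − $3,600.00) = $266.40 + 11.82% × $1,294.00 = $419.35
Training Fund Levy: 7% × $5,440.00 = $380.80
Medical Insurance Levy: 8% × $5,440.00 = $435.20
Health Levy: 7% × $5,440.00 = $380.80
Total: $419.35 + $380.80 + $435.20 + $380.80 = $1,616.15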